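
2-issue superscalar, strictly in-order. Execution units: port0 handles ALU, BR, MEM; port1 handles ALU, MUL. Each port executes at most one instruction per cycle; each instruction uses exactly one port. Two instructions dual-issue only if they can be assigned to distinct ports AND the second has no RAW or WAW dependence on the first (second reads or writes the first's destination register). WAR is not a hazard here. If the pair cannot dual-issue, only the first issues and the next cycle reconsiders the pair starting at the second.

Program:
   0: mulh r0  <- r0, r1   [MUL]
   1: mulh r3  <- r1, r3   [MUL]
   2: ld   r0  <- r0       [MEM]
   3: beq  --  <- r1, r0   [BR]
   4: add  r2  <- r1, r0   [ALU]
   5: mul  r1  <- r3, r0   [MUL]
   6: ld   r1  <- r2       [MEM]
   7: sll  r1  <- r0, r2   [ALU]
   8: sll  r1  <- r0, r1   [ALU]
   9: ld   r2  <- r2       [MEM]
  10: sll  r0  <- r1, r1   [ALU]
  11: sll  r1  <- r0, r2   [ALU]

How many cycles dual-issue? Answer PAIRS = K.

PAIRS = 3

0. mulh @i0  | no-port MUL/MUL
1. mulh+ld @i1/i2  | 2-wide
2. beq+add @i3/i4  | 2-wide
3. mul @i5  | WAW r1
4. ld @i6  | WAW r1
5. sll @i7  | RAW+WAW r1
6. sll+ld @i8/i9  | 2-wide
7. sll @i10  | RAW r0
8. sll @i11  | tail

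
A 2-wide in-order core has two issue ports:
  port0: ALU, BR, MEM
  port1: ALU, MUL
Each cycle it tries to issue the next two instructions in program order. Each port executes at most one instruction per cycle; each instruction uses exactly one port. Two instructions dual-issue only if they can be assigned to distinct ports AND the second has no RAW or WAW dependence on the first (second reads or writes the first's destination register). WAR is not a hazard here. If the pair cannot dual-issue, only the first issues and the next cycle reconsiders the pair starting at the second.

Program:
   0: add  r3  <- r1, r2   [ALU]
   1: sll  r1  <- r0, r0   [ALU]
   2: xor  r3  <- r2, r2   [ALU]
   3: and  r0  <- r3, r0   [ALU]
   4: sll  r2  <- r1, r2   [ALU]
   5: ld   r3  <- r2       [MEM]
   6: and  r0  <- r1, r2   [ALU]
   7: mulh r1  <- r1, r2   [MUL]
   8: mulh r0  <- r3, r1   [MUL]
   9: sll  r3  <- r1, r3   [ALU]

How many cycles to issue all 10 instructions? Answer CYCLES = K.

t=0 i0+i1:add.ALU sll.ALU ; dual
t=1 i2:xor.ALU ; RAW r3
t=2 i3+i4:and.ALU sll.ALU ; dual
t=3 i5+i6:ld.MEM and.ALU ; dual
t=4 i7:mulh.MUL ; no-port MUL/MUL
t=5 i8+i9:mulh.MUL sll.ALU ; dual

CYCLES = 6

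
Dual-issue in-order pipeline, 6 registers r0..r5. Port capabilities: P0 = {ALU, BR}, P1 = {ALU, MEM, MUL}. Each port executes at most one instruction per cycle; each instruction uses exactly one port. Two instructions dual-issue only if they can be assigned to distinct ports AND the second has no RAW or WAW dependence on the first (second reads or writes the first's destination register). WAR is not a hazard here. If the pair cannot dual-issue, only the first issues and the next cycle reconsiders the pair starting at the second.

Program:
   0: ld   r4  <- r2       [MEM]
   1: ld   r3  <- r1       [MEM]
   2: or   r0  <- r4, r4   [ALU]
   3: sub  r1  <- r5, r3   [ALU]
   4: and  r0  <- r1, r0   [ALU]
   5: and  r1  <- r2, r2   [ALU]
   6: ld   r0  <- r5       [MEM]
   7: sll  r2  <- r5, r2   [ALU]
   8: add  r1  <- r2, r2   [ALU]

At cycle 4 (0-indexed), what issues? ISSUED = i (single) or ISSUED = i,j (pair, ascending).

t=0 i0:ld.MEM ; no-port MEM/MEM
t=1 i1+i2:ld.MEM/or.ALU ; 2-wide
t=2 i3:sub.ALU ; RAW r1
t=3 i4+i5:and.ALU/and.ALU ; 2-wide
t=4 i6+i7:ld.MEM/sll.ALU ; 2-wide
t=5 i8:add.ALU ; tail

ISSUED = 6,7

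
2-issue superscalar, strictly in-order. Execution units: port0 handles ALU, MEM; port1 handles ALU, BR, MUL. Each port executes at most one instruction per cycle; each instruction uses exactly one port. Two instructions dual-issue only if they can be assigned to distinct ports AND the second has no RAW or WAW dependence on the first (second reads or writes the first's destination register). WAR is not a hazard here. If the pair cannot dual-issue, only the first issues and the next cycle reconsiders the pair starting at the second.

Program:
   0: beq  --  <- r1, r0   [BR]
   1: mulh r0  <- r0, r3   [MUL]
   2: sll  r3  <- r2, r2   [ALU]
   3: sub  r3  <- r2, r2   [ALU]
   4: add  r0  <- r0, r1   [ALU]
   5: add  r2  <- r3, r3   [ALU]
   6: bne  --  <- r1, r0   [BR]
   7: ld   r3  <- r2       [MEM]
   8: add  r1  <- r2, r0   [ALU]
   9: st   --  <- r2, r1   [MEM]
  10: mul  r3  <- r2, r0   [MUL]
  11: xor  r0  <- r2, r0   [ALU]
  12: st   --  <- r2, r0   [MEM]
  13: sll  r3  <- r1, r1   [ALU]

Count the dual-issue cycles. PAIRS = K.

PAIRS = 6

  cy0 -> i0 (beq) no-port BR/MUL
  cy1 -> i1,i2 (mulh sll) dual
  cy2 -> i3,i4 (sub add) dual
  cy3 -> i5,i6 (add bne) dual
  cy4 -> i7,i8 (ld add) dual
  cy5 -> i9,i10 (st mul) dual
  cy6 -> i11 (xor) RAW r0
  cy7 -> i12,i13 (st sll) dual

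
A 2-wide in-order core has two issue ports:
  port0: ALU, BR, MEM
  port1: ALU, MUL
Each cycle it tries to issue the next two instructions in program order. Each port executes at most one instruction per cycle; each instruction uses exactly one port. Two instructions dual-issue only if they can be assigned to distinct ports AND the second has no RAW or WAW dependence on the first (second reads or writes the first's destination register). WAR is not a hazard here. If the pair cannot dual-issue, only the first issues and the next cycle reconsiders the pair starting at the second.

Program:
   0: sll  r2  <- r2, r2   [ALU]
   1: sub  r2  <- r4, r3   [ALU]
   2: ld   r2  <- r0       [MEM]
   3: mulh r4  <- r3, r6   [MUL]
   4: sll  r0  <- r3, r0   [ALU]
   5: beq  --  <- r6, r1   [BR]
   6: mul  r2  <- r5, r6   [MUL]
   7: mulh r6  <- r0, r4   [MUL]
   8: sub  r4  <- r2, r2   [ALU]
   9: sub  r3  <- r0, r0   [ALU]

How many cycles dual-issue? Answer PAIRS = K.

  cy0 -> i0 (sll) WAW r2
  cy1 -> i1 (sub) WAW r2
  cy2 -> i2,i3 (ld;mulh) 2-wide
  cy3 -> i4,i5 (sll;beq) 2-wide
  cy4 -> i6 (mul) no-port MUL/MUL
  cy5 -> i7,i8 (mulh;sub) 2-wide
  cy6 -> i9 (sub) tail

PAIRS = 3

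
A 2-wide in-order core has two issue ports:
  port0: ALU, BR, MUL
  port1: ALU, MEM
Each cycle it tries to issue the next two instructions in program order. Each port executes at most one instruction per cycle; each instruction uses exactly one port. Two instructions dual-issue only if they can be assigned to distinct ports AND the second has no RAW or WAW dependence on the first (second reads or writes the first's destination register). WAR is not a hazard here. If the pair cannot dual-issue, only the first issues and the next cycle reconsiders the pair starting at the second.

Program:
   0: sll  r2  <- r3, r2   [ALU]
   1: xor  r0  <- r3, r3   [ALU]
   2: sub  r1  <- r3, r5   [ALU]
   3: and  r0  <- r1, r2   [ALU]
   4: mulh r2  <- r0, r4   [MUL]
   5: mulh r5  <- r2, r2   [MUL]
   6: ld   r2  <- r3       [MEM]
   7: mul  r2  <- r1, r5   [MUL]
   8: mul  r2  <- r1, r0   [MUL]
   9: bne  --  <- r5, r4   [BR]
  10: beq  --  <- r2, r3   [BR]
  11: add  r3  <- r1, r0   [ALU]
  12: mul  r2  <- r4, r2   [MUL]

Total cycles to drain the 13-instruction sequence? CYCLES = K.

t=0 i0&i1:sll xor ; dual
t=1 i2:sub ; RAW r1
t=2 i3:and ; RAW r0
t=3 i4:mulh ; no-port MUL/MUL
t=4 i5&i6:mulh ld ; dual
t=5 i7:mul ; no-port MUL/MUL
t=6 i8:mul ; no-port MUL/BR
t=7 i9:bne ; no-port BR/BR
t=8 i10&i11:beq add ; dual
t=9 i12:mul ; tail

CYCLES = 10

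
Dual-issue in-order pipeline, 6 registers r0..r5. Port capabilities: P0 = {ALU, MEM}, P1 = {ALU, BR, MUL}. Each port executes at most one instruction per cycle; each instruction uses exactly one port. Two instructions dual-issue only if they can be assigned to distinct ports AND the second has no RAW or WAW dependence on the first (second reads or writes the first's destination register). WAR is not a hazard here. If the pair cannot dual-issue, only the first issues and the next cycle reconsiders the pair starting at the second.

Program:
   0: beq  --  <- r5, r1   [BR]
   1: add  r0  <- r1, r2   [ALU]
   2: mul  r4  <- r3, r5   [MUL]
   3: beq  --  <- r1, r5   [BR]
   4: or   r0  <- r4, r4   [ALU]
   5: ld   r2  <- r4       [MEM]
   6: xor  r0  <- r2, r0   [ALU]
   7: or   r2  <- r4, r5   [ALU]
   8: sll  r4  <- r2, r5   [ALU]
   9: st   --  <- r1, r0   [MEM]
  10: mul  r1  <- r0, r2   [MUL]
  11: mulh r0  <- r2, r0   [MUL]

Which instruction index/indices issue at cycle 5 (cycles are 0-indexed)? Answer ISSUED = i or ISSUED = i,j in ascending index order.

ISSUED = 8,9

[0] i0,i1  beq add  -- 2-wide
[1] i2  mul  -- no-port MUL/BR
[2] i3,i4  beq or  -- 2-wide
[3] i5  ld  -- RAW r2
[4] i6,i7  xor or  -- 2-wide
[5] i8,i9  sll st  -- 2-wide
[6] i10  mul  -- no-port MUL/MUL
[7] i11  mulh  -- tail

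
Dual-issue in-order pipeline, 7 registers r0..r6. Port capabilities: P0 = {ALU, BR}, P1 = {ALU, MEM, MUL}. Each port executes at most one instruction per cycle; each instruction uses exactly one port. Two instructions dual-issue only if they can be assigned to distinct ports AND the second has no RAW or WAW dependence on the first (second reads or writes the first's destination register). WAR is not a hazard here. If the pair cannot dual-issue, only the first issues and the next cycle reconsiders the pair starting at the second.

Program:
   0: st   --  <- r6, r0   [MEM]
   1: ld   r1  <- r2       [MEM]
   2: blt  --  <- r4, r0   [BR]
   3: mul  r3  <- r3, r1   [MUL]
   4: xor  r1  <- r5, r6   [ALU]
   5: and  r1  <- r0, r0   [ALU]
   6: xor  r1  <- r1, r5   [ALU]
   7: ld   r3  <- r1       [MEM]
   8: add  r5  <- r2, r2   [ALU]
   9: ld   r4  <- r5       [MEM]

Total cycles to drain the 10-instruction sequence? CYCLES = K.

[0] i0  st.MEM  -- no-port MEM/MEM
[1] i1&i2  ld.MEM blt.BR  -- dual
[2] i3&i4  mul.MUL xor.ALU  -- dual
[3] i5  and.ALU  -- RAW+WAW r1
[4] i6  xor.ALU  -- RAW r1
[5] i7&i8  ld.MEM add.ALU  -- dual
[6] i9  ld.MEM  -- tail

CYCLES = 7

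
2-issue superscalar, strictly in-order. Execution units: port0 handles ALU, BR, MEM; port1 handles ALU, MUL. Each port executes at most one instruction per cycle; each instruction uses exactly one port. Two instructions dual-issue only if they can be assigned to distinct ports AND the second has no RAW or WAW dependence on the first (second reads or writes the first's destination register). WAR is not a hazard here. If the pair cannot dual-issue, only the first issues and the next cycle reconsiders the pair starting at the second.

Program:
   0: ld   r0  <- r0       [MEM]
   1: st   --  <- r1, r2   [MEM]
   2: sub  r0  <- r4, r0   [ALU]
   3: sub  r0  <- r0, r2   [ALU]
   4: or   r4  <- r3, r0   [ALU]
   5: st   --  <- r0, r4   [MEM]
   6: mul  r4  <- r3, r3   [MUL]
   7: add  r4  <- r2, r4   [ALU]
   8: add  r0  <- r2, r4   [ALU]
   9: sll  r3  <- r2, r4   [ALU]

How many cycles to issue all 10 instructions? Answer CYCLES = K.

#0 head=0: ld.MEM i0 no-port MEM/MEM
#1 head=1: st.MEM/sub.ALU i1+i2 2-wide
#2 head=3: sub.ALU i3 RAW r0
#3 head=4: or.ALU i4 RAW r4
#4 head=5: st.MEM/mul.MUL i5+i6 2-wide
#5 head=7: add.ALU i7 RAW r4
#6 head=8: add.ALU/sll.ALU i8+i9 2-wide

CYCLES = 7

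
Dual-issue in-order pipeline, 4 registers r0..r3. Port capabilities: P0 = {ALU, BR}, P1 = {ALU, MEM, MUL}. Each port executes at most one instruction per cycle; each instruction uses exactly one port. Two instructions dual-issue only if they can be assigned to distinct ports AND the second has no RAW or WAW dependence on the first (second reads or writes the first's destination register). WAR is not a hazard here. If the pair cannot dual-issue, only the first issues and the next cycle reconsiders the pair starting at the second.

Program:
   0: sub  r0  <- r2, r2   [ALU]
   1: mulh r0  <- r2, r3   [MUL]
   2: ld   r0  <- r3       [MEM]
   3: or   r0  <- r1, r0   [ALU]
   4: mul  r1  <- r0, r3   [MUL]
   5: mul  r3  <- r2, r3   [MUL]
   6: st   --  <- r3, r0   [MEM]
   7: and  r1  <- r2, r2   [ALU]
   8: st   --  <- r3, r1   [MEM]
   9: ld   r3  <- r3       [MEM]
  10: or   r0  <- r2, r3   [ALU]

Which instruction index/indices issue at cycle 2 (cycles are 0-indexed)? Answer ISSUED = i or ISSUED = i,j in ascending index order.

c0: i0 sub  WAW r0
c1: i1 mulh  no-port MUL/MEM
c2: i2 ld  RAW+WAW r0
c3: i3 or  RAW r0
c4: i4 mul  no-port MUL/MUL
c5: i5 mul  no-port MUL/MEM
c6: i6&i7 st/and  2-wide
c7: i8 st  no-port MEM/MEM
c8: i9 ld  RAW r3
c9: i10 or  tail

ISSUED = 2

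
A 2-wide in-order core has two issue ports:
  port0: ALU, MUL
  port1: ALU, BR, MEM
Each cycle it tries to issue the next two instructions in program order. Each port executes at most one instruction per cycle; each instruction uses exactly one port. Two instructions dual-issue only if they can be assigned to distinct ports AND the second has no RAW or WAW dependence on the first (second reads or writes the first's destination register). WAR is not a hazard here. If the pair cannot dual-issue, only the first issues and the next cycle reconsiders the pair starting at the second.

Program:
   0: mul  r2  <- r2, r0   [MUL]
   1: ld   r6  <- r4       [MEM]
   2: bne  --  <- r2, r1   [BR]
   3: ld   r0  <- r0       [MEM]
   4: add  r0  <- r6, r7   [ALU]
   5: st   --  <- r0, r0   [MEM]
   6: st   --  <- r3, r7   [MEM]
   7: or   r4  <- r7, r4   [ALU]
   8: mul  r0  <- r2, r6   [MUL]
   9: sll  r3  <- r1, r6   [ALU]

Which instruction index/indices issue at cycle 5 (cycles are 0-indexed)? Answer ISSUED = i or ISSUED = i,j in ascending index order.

ISSUED = 6,7

0. mul.MUL/ld.MEM @i0/i1  | 2-wide
1. bne.BR @i2  | no-port BR/MEM
2. ld.MEM @i3  | WAW r0
3. add.ALU @i4  | RAW r0
4. st.MEM @i5  | no-port MEM/MEM
5. st.MEM/or.ALU @i6/i7  | 2-wide
6. mul.MUL/sll.ALU @i8/i9  | 2-wide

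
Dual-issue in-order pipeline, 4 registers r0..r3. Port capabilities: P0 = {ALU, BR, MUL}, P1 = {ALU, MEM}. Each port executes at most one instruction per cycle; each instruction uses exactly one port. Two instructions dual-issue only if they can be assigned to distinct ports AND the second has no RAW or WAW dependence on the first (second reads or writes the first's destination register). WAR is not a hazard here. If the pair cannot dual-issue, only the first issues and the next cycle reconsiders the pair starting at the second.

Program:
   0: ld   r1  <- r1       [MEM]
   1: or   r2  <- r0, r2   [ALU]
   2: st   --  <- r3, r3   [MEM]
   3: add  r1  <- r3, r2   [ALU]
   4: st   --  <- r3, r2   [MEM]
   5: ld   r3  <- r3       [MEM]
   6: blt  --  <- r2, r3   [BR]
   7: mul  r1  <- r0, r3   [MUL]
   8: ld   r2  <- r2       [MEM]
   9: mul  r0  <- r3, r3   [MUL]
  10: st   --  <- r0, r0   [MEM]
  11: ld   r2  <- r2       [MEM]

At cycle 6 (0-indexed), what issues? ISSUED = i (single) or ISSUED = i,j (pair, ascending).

#0 head=0: ld/or i0+i1 2-wide
#1 head=2: st/add i2+i3 2-wide
#2 head=4: st i4 no-port MEM/MEM
#3 head=5: ld i5 RAW r3
#4 head=6: blt i6 no-port BR/MUL
#5 head=7: mul/ld i7+i8 2-wide
#6 head=9: mul i9 RAW r0
#7 head=10: st i10 no-port MEM/MEM
#8 head=11: ld i11 tail

ISSUED = 9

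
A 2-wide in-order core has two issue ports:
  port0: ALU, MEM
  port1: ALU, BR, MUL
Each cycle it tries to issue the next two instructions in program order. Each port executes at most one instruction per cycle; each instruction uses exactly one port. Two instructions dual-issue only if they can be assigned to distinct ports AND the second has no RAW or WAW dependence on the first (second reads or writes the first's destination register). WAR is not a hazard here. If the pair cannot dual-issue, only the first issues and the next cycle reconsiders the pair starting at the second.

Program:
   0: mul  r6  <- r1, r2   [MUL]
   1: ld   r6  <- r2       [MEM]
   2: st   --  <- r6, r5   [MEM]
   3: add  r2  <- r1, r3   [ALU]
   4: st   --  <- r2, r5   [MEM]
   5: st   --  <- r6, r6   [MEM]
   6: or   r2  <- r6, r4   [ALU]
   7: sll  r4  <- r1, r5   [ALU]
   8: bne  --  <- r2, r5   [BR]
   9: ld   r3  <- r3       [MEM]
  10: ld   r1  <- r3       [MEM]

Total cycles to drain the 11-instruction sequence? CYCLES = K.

[0] i0  mul.MUL  -- WAW r6
[1] i1  ld.MEM  -- no-port MEM/MEM
[2] i2+i3  st.MEM+add.ALU  -- 2-wide
[3] i4  st.MEM  -- no-port MEM/MEM
[4] i5+i6  st.MEM+or.ALU  -- 2-wide
[5] i7+i8  sll.ALU+bne.BR  -- 2-wide
[6] i9  ld.MEM  -- no-port MEM/MEM
[7] i10  ld.MEM  -- tail

CYCLES = 8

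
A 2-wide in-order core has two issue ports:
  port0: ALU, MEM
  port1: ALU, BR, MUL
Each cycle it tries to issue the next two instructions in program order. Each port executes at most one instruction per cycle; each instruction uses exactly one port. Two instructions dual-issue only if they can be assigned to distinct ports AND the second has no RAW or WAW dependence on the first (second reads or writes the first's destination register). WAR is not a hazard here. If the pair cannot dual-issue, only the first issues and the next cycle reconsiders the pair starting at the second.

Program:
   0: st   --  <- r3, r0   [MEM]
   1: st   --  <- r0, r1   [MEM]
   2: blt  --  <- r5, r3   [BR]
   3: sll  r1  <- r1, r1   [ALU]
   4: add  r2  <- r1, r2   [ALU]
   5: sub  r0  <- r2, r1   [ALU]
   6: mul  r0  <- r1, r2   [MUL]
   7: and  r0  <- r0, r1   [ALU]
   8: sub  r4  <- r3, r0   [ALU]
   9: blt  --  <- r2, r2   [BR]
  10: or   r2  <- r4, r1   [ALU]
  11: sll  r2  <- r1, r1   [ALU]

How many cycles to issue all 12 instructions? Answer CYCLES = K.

CYCLES = 10

[0] i0  st  -- no-port MEM/MEM
[1] i1/i2  st/blt  -- 2-wide
[2] i3  sll  -- RAW r1
[3] i4  add  -- RAW r2
[4] i5  sub  -- WAW r0
[5] i6  mul  -- RAW+WAW r0
[6] i7  and  -- RAW r0
[7] i8/i9  sub/blt  -- 2-wide
[8] i10  or  -- WAW r2
[9] i11  sll  -- tail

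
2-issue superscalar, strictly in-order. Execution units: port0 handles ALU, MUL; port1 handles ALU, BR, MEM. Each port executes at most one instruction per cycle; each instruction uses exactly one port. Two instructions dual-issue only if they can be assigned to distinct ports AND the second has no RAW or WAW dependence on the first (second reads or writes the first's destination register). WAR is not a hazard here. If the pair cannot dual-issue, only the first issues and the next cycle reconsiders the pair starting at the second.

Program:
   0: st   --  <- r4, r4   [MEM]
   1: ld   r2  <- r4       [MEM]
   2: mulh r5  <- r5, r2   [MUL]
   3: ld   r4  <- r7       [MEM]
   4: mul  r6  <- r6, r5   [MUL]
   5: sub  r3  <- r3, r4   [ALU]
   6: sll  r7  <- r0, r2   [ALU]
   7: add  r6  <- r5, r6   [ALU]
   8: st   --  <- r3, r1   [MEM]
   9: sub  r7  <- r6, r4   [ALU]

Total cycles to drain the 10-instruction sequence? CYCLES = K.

CYCLES = 6

0. st @i0  | no-port MEM/MEM
1. ld @i1  | RAW r2
2. mulh/ld @i2/i3  | dual
3. mul/sub @i4/i5  | dual
4. sll/add @i6/i7  | dual
5. st/sub @i8/i9  | dual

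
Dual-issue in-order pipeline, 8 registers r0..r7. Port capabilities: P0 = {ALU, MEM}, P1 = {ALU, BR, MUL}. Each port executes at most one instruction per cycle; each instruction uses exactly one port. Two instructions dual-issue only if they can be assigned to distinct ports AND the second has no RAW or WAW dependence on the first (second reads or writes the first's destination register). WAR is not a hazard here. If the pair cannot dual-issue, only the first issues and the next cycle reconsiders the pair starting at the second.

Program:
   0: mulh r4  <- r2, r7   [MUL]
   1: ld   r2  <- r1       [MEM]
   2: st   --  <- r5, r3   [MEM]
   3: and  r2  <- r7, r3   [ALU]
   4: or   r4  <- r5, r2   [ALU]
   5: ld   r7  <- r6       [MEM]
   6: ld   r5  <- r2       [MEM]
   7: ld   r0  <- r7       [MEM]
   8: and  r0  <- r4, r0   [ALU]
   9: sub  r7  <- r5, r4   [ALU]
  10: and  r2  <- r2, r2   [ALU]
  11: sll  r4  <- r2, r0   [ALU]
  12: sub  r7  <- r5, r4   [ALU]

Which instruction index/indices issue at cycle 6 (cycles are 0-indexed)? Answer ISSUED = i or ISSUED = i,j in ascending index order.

ISSUED = 10

[0] i0,i1  mulh.MUL;ld.MEM  -- dual
[1] i2,i3  st.MEM;and.ALU  -- dual
[2] i4,i5  or.ALU;ld.MEM  -- dual
[3] i6  ld.MEM  -- no-port MEM/MEM
[4] i7  ld.MEM  -- RAW+WAW r0
[5] i8,i9  and.ALU;sub.ALU  -- dual
[6] i10  and.ALU  -- RAW r2
[7] i11  sll.ALU  -- RAW r4
[8] i12  sub.ALU  -- tail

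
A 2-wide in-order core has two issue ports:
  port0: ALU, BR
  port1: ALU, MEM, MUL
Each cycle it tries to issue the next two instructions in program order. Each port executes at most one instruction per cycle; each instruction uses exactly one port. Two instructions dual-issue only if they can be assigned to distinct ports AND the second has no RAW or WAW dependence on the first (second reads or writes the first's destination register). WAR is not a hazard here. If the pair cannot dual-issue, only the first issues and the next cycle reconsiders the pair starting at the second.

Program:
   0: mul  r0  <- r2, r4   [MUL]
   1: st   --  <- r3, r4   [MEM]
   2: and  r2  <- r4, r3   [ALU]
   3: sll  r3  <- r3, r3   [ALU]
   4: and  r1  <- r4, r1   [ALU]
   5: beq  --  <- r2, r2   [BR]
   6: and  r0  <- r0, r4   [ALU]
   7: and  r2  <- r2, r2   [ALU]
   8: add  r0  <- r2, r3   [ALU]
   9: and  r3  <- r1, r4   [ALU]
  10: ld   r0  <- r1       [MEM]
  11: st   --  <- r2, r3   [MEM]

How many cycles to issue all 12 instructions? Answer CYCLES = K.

[0] i0  mul.MUL  -- no-port MUL/MEM
[1] i1/i2  st.MEM+and.ALU  -- pair
[2] i3/i4  sll.ALU+and.ALU  -- pair
[3] i5/i6  beq.BR+and.ALU  -- pair
[4] i7  and.ALU  -- RAW r2
[5] i8/i9  add.ALU+and.ALU  -- pair
[6] i10  ld.MEM  -- no-port MEM/MEM
[7] i11  st.MEM  -- tail

CYCLES = 8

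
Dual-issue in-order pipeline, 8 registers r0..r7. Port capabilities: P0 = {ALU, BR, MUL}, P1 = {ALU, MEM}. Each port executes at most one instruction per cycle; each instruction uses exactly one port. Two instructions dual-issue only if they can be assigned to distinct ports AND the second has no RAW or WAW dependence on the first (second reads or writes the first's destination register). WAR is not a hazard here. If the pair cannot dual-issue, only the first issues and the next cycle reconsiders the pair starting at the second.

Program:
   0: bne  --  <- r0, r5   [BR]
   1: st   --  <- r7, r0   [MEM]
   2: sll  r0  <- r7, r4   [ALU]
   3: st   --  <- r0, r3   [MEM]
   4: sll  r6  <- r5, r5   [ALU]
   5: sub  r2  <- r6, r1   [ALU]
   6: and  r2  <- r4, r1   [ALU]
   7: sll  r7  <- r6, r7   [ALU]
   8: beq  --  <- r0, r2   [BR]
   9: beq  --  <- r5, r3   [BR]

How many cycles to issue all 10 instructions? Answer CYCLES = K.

CYCLES = 7

0. bne.BR;st.MEM @i0/i1  | dual
1. sll.ALU @i2  | RAW r0
2. st.MEM;sll.ALU @i3/i4  | dual
3. sub.ALU @i5  | WAW r2
4. and.ALU;sll.ALU @i6/i7  | dual
5. beq.BR @i8  | no-port BR/BR
6. beq.BR @i9  | tail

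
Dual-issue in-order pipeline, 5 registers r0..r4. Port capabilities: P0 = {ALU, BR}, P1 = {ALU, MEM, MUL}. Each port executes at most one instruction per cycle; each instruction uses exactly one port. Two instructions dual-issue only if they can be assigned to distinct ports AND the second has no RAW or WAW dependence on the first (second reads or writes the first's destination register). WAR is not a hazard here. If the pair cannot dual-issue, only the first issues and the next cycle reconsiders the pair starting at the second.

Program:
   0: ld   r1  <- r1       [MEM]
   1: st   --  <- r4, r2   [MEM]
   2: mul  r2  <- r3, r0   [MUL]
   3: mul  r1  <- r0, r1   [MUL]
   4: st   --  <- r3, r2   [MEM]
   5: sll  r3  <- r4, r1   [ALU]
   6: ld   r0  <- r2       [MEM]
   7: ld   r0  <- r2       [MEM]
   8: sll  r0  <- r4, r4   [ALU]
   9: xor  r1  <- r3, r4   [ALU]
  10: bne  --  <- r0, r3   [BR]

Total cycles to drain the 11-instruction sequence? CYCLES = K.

CYCLES = 9

  cy0 -> i0 (ld) no-port MEM/MEM
  cy1 -> i1 (st) no-port MEM/MUL
  cy2 -> i2 (mul) no-port MUL/MUL
  cy3 -> i3 (mul) no-port MUL/MEM
  cy4 -> i4/i5 (st/sll) 2-wide
  cy5 -> i6 (ld) no-port MEM/MEM
  cy6 -> i7 (ld) WAW r0
  cy7 -> i8/i9 (sll/xor) 2-wide
  cy8 -> i10 (bne) tail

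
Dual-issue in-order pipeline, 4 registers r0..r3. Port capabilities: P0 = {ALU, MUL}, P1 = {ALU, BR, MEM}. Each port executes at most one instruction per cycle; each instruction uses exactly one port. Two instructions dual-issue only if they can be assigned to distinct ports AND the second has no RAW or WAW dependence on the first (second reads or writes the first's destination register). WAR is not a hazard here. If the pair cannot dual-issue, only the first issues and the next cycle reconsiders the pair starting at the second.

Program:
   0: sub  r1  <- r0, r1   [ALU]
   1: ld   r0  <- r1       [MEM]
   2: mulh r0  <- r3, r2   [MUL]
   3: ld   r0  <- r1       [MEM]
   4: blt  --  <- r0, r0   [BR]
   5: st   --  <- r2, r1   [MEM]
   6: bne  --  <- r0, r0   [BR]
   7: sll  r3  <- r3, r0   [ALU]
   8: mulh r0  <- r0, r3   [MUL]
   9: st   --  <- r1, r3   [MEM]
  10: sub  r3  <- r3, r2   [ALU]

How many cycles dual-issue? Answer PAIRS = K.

PAIRS = 2

0. sub.ALU @i0  | RAW r1
1. ld.MEM @i1  | WAW r0
2. mulh.MUL @i2  | WAW r0
3. ld.MEM @i3  | no-port MEM/BR
4. blt.BR @i4  | no-port BR/MEM
5. st.MEM @i5  | no-port MEM/BR
6. bne.BR;sll.ALU @i6,i7  | 2-wide
7. mulh.MUL;st.MEM @i8,i9  | 2-wide
8. sub.ALU @i10  | tail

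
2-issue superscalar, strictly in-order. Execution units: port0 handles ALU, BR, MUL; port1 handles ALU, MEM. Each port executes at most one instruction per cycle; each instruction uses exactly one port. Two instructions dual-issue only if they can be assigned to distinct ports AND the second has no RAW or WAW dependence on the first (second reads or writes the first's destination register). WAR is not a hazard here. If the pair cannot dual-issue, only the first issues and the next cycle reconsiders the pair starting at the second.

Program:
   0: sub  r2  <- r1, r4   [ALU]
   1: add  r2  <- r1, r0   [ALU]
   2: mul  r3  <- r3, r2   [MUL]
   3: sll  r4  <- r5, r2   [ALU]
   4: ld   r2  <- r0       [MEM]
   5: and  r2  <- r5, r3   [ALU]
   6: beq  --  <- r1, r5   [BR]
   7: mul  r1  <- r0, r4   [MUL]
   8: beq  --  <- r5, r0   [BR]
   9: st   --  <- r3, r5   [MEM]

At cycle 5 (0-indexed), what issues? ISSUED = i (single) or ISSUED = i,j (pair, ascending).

ISSUED = 7

c0: i0 sub.ALU  WAW r2
c1: i1 add.ALU  RAW r2
c2: i2+i3 mul.MUL/sll.ALU  dual
c3: i4 ld.MEM  WAW r2
c4: i5+i6 and.ALU/beq.BR  dual
c5: i7 mul.MUL  no-port MUL/BR
c6: i8+i9 beq.BR/st.MEM  dual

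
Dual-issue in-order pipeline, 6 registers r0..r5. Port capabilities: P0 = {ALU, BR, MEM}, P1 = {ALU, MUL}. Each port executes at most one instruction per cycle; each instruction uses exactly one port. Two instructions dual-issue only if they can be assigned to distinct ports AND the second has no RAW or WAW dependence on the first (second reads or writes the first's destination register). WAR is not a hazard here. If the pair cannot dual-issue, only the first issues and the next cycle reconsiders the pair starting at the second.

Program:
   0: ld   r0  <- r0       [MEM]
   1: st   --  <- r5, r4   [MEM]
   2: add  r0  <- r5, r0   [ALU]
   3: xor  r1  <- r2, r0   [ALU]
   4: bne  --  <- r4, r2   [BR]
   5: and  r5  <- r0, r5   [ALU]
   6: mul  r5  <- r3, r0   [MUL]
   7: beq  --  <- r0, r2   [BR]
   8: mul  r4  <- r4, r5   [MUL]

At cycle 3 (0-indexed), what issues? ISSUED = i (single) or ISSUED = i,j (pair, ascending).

ISSUED = 5

  cy0 -> i0 (ld.MEM) no-port MEM/MEM
  cy1 -> i1/i2 (st.MEM+add.ALU) pair
  cy2 -> i3/i4 (xor.ALU+bne.BR) pair
  cy3 -> i5 (and.ALU) WAW r5
  cy4 -> i6/i7 (mul.MUL+beq.BR) pair
  cy5 -> i8 (mul.MUL) tail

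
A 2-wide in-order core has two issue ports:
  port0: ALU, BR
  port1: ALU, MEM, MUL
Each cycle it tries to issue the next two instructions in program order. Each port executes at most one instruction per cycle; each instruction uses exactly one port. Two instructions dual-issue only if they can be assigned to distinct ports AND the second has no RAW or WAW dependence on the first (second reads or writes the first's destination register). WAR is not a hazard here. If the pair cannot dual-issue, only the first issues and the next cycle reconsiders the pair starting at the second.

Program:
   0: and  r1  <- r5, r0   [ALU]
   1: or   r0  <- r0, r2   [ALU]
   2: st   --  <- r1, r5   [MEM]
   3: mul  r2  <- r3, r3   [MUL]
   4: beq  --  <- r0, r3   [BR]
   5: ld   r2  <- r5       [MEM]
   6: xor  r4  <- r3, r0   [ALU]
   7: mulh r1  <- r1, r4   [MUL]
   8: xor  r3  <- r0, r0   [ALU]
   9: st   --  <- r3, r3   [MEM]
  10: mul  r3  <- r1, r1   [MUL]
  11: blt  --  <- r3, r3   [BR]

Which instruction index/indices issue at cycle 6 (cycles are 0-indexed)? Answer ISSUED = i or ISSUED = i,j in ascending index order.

c0: i0&i1 and.ALU+or.ALU  pair
c1: i2 st.MEM  no-port MEM/MUL
c2: i3&i4 mul.MUL+beq.BR  pair
c3: i5&i6 ld.MEM+xor.ALU  pair
c4: i7&i8 mulh.MUL+xor.ALU  pair
c5: i9 st.MEM  no-port MEM/MUL
c6: i10 mul.MUL  RAW r3
c7: i11 blt.BR  tail

ISSUED = 10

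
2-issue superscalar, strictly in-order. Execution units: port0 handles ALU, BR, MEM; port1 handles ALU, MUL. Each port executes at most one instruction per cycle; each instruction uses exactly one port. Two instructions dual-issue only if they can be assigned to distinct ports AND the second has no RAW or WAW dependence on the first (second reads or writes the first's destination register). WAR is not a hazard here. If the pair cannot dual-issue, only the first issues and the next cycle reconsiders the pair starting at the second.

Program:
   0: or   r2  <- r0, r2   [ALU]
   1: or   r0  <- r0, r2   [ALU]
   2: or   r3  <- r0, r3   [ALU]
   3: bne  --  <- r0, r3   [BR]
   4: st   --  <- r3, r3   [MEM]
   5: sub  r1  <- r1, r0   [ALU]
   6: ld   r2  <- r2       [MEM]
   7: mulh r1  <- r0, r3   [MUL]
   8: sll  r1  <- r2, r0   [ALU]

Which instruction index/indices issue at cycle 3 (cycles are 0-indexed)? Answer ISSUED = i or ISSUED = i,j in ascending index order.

ISSUED = 3

[0] i0  or  -- RAW r2
[1] i1  or  -- RAW r0
[2] i2  or  -- RAW r3
[3] i3  bne  -- no-port BR/MEM
[4] i4,i5  st;sub  -- 2-wide
[5] i6,i7  ld;mulh  -- 2-wide
[6] i8  sll  -- tail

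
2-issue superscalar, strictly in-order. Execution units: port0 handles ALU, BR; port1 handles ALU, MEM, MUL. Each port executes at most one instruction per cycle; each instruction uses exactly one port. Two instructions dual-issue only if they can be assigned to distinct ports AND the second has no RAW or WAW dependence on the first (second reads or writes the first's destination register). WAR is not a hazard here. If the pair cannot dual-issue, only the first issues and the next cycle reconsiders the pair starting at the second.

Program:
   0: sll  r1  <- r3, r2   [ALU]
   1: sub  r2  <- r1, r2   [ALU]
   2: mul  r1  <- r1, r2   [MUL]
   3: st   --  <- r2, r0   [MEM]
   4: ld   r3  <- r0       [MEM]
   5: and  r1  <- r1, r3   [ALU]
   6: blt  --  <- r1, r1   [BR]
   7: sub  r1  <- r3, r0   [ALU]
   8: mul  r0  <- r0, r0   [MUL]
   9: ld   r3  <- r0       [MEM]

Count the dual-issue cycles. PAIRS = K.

PAIRS = 1

c0: i0 sll  RAW r1
c1: i1 sub  RAW r2
c2: i2 mul  no-port MUL/MEM
c3: i3 st  no-port MEM/MEM
c4: i4 ld  RAW r3
c5: i5 and  RAW r1
c6: i6&i7 blt;sub  dual
c7: i8 mul  no-port MUL/MEM
c8: i9 ld  tail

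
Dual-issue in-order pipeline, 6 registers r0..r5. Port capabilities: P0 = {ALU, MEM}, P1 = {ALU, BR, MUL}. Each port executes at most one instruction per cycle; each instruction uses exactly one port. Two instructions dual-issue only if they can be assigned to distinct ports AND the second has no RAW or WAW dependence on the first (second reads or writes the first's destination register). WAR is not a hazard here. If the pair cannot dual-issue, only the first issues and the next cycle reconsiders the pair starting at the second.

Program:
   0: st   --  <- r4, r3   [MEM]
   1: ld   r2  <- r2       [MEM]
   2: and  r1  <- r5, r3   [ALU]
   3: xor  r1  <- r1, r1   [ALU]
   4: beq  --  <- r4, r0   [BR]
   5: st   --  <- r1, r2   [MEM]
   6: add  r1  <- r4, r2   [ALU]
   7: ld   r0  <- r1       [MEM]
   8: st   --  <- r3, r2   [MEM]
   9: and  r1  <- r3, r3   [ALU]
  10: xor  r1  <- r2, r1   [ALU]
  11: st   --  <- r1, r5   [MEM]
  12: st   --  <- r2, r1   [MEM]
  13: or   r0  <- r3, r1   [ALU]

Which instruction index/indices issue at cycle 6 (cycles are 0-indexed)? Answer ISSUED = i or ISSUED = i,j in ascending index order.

[0] i0  st  -- no-port MEM/MEM
[1] i1,i2  ld+and  -- pair
[2] i3,i4  xor+beq  -- pair
[3] i5,i6  st+add  -- pair
[4] i7  ld  -- no-port MEM/MEM
[5] i8,i9  st+and  -- pair
[6] i10  xor  -- RAW r1
[7] i11  st  -- no-port MEM/MEM
[8] i12,i13  st+or  -- pair

ISSUED = 10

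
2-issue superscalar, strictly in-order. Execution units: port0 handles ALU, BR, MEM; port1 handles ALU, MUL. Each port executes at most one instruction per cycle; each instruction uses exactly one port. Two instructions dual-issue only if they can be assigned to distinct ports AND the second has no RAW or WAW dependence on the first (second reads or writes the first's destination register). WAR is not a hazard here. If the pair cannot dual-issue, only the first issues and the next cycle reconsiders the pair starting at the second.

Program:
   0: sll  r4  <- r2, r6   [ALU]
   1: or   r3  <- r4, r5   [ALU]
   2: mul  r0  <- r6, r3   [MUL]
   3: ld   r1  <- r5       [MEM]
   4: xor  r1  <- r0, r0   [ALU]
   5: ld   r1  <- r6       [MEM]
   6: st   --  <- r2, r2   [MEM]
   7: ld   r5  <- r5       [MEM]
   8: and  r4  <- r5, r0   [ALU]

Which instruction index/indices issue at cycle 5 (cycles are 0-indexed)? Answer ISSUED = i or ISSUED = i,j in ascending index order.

ISSUED = 6

#0 head=0: sll.ALU i0 RAW r4
#1 head=1: or.ALU i1 RAW r3
#2 head=2: mul.MUL+ld.MEM i2/i3 pair
#3 head=4: xor.ALU i4 WAW r1
#4 head=5: ld.MEM i5 no-port MEM/MEM
#5 head=6: st.MEM i6 no-port MEM/MEM
#6 head=7: ld.MEM i7 RAW r5
#7 head=8: and.ALU i8 tail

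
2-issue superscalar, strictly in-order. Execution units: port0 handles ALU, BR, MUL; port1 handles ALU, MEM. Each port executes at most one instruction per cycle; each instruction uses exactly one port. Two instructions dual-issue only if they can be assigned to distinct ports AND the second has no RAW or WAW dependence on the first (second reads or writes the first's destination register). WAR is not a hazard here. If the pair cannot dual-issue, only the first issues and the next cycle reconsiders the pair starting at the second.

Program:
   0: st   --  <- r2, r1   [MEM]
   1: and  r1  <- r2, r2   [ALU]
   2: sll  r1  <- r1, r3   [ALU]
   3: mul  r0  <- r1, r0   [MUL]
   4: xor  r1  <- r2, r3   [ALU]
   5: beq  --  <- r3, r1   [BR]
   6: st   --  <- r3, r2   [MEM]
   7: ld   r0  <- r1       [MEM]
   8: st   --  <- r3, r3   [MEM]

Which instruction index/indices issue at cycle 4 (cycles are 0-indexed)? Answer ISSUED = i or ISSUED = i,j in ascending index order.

ISSUED = 7

#0 head=0: st;and i0/i1 pair
#1 head=2: sll i2 RAW r1
#2 head=3: mul;xor i3/i4 pair
#3 head=5: beq;st i5/i6 pair
#4 head=7: ld i7 no-port MEM/MEM
#5 head=8: st i8 tail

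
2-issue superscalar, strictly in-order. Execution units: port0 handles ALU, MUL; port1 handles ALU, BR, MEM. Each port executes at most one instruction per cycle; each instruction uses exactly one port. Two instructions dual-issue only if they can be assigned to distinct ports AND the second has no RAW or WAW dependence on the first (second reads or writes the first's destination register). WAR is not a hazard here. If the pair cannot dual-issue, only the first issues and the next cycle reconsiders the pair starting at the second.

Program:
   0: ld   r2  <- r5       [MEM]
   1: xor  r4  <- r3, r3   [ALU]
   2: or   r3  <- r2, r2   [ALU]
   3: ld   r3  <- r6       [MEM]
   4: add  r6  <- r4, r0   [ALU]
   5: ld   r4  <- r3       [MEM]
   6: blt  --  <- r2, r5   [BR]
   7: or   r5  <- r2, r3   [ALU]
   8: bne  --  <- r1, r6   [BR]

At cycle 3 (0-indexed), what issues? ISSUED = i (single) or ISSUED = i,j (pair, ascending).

ISSUED = 5

#0 head=0: ld.MEM/xor.ALU i0+i1 pair
#1 head=2: or.ALU i2 WAW r3
#2 head=3: ld.MEM/add.ALU i3+i4 pair
#3 head=5: ld.MEM i5 no-port MEM/BR
#4 head=6: blt.BR/or.ALU i6+i7 pair
#5 head=8: bne.BR i8 tail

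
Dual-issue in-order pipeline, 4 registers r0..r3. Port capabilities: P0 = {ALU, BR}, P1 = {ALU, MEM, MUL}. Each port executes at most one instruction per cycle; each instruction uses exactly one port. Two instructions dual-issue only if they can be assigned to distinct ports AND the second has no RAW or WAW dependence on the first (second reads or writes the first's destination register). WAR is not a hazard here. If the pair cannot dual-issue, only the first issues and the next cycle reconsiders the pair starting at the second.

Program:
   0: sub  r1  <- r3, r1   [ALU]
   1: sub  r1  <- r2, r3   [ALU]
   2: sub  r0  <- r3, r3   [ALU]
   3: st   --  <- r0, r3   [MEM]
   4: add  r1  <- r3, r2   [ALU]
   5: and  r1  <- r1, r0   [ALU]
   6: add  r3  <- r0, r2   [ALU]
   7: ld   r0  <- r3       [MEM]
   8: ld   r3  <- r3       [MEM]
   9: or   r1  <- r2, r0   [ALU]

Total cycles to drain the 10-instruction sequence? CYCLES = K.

0. sub @i0  | WAW r1
1. sub+sub @i1&i2  | pair
2. st+add @i3&i4  | pair
3. and+add @i5&i6  | pair
4. ld @i7  | no-port MEM/MEM
5. ld+or @i8&i9  | pair

CYCLES = 6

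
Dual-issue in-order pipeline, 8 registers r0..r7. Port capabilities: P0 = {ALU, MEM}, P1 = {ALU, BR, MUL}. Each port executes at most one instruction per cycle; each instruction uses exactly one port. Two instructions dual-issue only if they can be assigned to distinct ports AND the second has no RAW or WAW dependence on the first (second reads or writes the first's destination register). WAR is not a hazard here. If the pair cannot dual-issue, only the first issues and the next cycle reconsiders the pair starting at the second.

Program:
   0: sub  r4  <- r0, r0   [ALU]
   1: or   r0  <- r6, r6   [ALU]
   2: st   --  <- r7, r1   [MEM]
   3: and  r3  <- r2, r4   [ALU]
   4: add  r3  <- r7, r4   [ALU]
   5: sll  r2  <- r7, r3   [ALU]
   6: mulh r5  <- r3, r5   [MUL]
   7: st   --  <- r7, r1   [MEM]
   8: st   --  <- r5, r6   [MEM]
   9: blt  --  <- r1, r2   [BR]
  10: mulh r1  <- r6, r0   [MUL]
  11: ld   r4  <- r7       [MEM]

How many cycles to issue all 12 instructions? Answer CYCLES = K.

t=0 i0+i1:sub.ALU;or.ALU ; pair
t=1 i2+i3:st.MEM;and.ALU ; pair
t=2 i4:add.ALU ; RAW r3
t=3 i5+i6:sll.ALU;mulh.MUL ; pair
t=4 i7:st.MEM ; no-port MEM/MEM
t=5 i8+i9:st.MEM;blt.BR ; pair
t=6 i10+i11:mulh.MUL;ld.MEM ; pair

CYCLES = 7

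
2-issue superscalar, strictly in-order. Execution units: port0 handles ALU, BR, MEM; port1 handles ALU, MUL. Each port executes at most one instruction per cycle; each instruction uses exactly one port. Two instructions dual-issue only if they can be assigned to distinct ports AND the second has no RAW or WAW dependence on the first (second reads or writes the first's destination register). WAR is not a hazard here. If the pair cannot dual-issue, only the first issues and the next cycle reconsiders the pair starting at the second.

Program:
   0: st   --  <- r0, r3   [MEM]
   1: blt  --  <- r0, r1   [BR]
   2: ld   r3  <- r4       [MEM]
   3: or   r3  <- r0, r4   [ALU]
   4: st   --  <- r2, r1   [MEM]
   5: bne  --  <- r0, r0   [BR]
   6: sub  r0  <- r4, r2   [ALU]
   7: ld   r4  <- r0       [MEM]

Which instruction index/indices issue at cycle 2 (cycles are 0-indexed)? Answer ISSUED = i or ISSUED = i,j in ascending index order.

0. st @i0  | no-port MEM/BR
1. blt @i1  | no-port BR/MEM
2. ld @i2  | WAW r3
3. or+st @i3+i4  | 2-wide
4. bne+sub @i5+i6  | 2-wide
5. ld @i7  | tail

ISSUED = 2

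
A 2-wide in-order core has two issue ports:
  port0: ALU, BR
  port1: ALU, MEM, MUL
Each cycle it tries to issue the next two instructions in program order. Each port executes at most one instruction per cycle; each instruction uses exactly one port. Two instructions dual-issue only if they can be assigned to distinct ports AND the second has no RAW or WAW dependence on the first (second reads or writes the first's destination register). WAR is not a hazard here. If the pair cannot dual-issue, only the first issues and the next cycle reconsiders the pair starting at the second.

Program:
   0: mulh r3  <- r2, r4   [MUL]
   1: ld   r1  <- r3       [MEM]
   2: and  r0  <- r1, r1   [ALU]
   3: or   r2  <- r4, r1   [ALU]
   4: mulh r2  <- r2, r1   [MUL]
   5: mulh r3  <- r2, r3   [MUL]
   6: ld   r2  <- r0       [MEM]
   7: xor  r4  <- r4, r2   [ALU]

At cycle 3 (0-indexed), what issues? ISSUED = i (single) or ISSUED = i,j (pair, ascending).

c0: i0 mulh.MUL  no-port MUL/MEM
c1: i1 ld.MEM  RAW r1
c2: i2&i3 and.ALU;or.ALU  pair
c3: i4 mulh.MUL  no-port MUL/MUL
c4: i5 mulh.MUL  no-port MUL/MEM
c5: i6 ld.MEM  RAW r2
c6: i7 xor.ALU  tail

ISSUED = 4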